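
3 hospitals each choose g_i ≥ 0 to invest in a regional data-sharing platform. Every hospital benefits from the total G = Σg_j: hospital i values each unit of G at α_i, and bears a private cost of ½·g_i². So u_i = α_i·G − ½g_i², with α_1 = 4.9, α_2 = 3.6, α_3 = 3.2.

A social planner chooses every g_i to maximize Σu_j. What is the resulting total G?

Planner FOC: ∂(Σu_j)/∂g_i = (Σα_j) − g_i = 0, so g_i^SO = Σα_j = 11.7 for every i; G^SO = 35.1.

35.1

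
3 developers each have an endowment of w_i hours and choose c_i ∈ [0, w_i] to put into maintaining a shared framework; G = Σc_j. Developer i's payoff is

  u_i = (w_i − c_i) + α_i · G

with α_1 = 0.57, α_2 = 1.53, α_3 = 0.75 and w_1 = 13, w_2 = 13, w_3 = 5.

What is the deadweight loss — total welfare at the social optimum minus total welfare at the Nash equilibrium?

33.3

∂u_i/∂c_i = α_i − 1, so developer i contributes w_i if α_i > 1, else 0.
α_i > 1 for i ∈ {2}; NE contributions (0, 13, 0), G = 13.
W^NE = Σw_i − G^NE + (Σα_i)·G^NE = 31 + 1.85·13 = 55.05.
Planner: ∂(Σu_j)/∂c_i = Σα_j − 1 = 1.85 > 0, so everyone contributes w_i; G^SO = 31, W^SO = 31 + 1.85·31 = 88.35.
Deadweight loss = 33.3.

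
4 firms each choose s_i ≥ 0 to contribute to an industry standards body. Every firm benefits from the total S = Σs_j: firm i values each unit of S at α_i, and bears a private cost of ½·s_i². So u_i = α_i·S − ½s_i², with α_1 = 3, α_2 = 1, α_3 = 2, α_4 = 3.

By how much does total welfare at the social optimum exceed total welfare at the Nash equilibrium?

92.5

Firm i's FOC: ∂u_i/∂s_i = α_i − s_i = 0, so s_i* = α_i.
NE contributions = (3, 1, 2, 3); S = 9.
W^NE = (Σα)·S − ½Σα_i² = 9² − ½·23 = 69.5.
Planner sets s_i = Σα_j = 9 for every i, so S^SO = 4·9 = 36.
W^SO = (Σα)·S^SO − ½·4·(Σα)² = (4/2)·9² = 162.
Deadweight loss = W^SO − W^NE = 92.5.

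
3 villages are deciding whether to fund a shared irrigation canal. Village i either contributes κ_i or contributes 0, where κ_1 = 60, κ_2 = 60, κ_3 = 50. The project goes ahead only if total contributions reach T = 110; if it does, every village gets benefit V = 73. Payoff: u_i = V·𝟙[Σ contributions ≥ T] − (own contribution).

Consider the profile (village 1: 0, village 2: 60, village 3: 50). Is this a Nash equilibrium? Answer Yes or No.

Yes

Total = 110 ≥ 110: provided.
Village 1 (pledges 0, payoff 73): pledging 60 → total 170, payoff 13. No gain.
Village 2 (pledges 60, payoff 13): dropping to 0 → total 50, payoff 0. No gain.
Village 3 (pledges 50, payoff 23): dropping to 0 → total 60, payoff 0. No gain.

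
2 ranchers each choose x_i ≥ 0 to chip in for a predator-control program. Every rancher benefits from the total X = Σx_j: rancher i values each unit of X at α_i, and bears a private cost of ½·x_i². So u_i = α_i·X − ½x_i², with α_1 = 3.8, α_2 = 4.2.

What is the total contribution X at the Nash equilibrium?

8

Rancher i's FOC: ∂u_i/∂x_i = α_i − x_i = 0, so x_i* = α_i.
NE contributions = (3.8, 4.2); X = 8.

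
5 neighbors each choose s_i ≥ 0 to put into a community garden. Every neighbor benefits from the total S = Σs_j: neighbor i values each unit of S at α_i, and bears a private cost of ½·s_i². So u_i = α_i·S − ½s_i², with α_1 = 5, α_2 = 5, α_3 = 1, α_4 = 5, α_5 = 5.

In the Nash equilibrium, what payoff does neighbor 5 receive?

92.5

Neighbor i's FOC: ∂u_i/∂s_i = α_i − s_i = 0, so s_i* = α_i.
NE contributions = (5, 5, 1, 5, 5); S = 21.
u_5 = α_5·S − ½·(s_5)² = 5·21 − ½·5² = 92.5.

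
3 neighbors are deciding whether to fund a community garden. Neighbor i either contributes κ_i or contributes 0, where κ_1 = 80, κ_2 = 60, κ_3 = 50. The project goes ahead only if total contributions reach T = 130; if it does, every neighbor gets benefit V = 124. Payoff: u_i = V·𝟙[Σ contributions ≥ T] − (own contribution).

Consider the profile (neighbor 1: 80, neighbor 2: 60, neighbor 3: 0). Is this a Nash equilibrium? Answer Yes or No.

Total = 140 ≥ 130: provided.
Neighbor 1 (pledges 80, payoff 44): dropping to 0 → total 60, payoff 0. No gain.
Neighbor 2 (pledges 60, payoff 64): dropping to 0 → total 80, payoff 0. No gain.
Neighbor 3 (pledges 0, payoff 124): pledging 50 → total 190, payoff 74. No gain.

Yes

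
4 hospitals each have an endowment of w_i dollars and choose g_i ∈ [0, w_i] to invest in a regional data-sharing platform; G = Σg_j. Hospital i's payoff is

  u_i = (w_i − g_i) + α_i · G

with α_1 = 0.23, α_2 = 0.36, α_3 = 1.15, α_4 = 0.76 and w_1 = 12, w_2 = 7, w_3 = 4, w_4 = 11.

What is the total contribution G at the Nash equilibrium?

∂u_i/∂g_i = α_i − 1, so hospital i contributes w_i if α_i > 1, else 0.
α_i > 1 for i ∈ {3}; NE contributions (0, 0, 4, 0), G = 4.

4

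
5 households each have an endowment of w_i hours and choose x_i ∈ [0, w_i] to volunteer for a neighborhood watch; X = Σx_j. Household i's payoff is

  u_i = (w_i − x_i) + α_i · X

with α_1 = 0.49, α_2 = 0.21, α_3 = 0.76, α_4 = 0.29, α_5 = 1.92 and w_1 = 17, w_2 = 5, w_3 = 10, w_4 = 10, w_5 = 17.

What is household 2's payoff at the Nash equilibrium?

8.57

∂u_i/∂x_i = α_i − 1, so household i contributes w_i if α_i > 1, else 0.
α_i > 1 for i ∈ {5}; NE contributions (0, 0, 0, 0, 17), X = 17.
u_2 = (5 − 0) + 0.21·17 = 8.57.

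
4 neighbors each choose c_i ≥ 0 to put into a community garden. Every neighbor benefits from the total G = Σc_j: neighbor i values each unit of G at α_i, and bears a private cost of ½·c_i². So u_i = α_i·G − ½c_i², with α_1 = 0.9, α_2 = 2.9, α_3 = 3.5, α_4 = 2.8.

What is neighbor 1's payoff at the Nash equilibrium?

Neighbor i's FOC: ∂u_i/∂c_i = α_i − c_i = 0, so c_i* = α_i.
NE contributions = (0.9, 2.9, 3.5, 2.8); G = 10.1.
u_1 = α_1·G − ½·(c_1)² = 0.9·10.1 − ½·0.9² = 8.685.

8.685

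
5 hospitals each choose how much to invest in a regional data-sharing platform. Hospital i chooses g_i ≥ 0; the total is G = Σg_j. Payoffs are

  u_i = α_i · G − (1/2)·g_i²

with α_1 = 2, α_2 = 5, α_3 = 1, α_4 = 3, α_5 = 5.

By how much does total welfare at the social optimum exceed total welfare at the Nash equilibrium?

Hospital i's FOC: ∂u_i/∂g_i = α_i − g_i = 0, so g_i* = α_i.
NE contributions = (2, 5, 1, 3, 5); G = 16.
W^NE = (Σα)·G − ½Σα_i² = 16² − ½·64 = 224.
Planner sets g_i = Σα_j = 16 for every i, so G^SO = 5·16 = 80.
W^SO = (Σα)·G^SO − ½·5·(Σα)² = (5/2)·16² = 640.
Deadweight loss = W^SO − W^NE = 416.

416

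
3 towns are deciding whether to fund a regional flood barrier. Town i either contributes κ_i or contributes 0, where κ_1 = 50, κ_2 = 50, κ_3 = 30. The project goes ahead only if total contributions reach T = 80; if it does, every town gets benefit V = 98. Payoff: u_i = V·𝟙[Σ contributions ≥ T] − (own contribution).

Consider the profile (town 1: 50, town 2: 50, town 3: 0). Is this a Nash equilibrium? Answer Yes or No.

Yes

Total = 100 ≥ 80: provided.
Town 1 (pledges 50, payoff 48): dropping to 0 → total 50, payoff 0. No gain.
Town 2 (pledges 50, payoff 48): dropping to 0 → total 50, payoff 0. No gain.
Town 3 (pledges 0, payoff 98): pledging 30 → total 130, payoff 68. No gain.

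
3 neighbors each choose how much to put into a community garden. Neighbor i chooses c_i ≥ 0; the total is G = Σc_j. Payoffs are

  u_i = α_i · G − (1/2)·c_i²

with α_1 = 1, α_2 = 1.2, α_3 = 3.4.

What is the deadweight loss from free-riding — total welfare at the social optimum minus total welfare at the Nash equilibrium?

Neighbor i's FOC: ∂u_i/∂c_i = α_i − c_i = 0, so c_i* = α_i.
NE contributions = (1, 1.2, 3.4); G = 5.6.
W^NE = (Σα)·G − ½Σα_i² = 5.6² − ½·14 = 24.36.
Planner sets c_i = Σα_j = 5.6 for every i, so G^SO = 3·5.6 = 16.8.
W^SO = (Σα)·G^SO − ½·3·(Σα)² = (3/2)·5.6² = 47.04.
Deadweight loss = W^SO − W^NE = 22.68.

22.68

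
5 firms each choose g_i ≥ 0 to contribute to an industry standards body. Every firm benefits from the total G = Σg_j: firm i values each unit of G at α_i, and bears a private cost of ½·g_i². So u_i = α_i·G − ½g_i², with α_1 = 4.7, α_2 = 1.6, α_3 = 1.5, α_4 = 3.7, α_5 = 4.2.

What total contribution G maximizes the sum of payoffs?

78.5

Planner FOC: ∂(Σu_j)/∂g_i = (Σα_j) − g_i = 0, so g_i^SO = Σα_j = 15.7 for every i; G^SO = 78.5.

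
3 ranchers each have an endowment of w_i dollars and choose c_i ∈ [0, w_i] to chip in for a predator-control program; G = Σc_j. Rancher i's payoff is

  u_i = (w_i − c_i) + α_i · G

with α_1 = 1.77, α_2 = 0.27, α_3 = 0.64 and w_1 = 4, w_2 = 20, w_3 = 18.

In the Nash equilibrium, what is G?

∂u_i/∂c_i = α_i − 1, so rancher i contributes w_i if α_i > 1, else 0.
α_i > 1 for i ∈ {1}; NE contributions (4, 0, 0), G = 4.

4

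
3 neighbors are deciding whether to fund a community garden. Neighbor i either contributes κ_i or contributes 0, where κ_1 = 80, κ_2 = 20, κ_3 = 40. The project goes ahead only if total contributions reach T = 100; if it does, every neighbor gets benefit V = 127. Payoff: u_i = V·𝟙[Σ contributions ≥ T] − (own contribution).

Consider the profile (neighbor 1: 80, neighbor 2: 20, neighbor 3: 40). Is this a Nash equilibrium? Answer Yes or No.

No

Total = 140 ≥ 100: provided.
Neighbor 1 (pledges 80, payoff 47): dropping to 0 → total 60, payoff 0. No gain.
Neighbor 2 (pledges 20, payoff 107): dropping to 0 → total 120, payoff 127. Profitable deviation.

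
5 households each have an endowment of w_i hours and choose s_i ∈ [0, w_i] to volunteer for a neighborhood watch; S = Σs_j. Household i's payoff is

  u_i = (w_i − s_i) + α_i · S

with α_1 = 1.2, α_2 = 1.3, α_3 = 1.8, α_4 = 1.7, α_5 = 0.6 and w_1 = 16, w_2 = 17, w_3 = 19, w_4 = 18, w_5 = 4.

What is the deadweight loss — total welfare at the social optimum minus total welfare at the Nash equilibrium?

22.4

∂u_i/∂s_i = α_i − 1, so household i contributes w_i if α_i > 1, else 0.
α_i > 1 for i ∈ {1, 2, 3, 4}; NE contributions (16, 17, 19, 18, 0), S = 70.
W^NE = Σw_i − S^NE + (Σα_i)·S^NE = 74 + 5.6·70 = 466.
Planner: ∂(Σu_j)/∂s_i = Σα_j − 1 = 5.6 > 0, so everyone contributes w_i; S^SO = 74, W^SO = 74 + 5.6·74 = 488.4.
Deadweight loss = 22.4.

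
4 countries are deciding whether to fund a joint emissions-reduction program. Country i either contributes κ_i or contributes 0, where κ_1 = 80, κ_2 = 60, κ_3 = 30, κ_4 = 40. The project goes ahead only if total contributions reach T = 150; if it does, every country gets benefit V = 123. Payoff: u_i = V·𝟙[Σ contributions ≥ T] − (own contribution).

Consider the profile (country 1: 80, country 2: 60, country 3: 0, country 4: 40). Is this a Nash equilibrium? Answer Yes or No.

Total = 180 ≥ 150: provided.
Country 1 (pledges 80, payoff 43): dropping to 0 → total 100, payoff 0. No gain.
Country 2 (pledges 60, payoff 63): dropping to 0 → total 120, payoff 0. No gain.
Country 3 (pledges 0, payoff 123): pledging 30 → total 210, payoff 93. No gain.
Country 4 (pledges 40, payoff 83): dropping to 0 → total 140, payoff 0. No gain.

Yes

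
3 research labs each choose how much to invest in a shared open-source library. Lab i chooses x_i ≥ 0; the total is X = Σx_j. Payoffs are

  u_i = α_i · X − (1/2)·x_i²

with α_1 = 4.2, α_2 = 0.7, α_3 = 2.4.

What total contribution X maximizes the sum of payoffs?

Planner FOC: ∂(Σu_j)/∂x_i = (Σα_j) − x_i = 0, so x_i^SO = Σα_j = 7.3 for every i; X^SO = 21.9.

21.9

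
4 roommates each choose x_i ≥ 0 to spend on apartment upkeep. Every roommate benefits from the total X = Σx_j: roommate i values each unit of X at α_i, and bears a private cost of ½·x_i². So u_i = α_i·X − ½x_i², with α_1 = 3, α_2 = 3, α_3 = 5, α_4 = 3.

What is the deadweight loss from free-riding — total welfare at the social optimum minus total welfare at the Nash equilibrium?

Roommate i's FOC: ∂u_i/∂x_i = α_i − x_i = 0, so x_i* = α_i.
NE contributions = (3, 3, 5, 3); X = 14.
W^NE = (Σα)·X − ½Σα_i² = 14² − ½·52 = 170.
Planner sets x_i = Σα_j = 14 for every i, so X^SO = 4·14 = 56.
W^SO = (Σα)·X^SO − ½·4·(Σα)² = (4/2)·14² = 392.
Deadweight loss = W^SO − W^NE = 222.

222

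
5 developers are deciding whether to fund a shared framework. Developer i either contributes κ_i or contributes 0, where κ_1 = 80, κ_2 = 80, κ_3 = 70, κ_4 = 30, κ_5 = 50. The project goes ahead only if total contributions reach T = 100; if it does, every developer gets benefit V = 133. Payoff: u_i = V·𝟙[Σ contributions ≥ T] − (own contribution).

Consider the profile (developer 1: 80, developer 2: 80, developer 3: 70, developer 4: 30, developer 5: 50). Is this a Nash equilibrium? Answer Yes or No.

Total = 310 ≥ 100: provided.
Developer 1 (pledges 80, payoff 53): dropping to 0 → total 230, payoff 133. Profitable deviation.

No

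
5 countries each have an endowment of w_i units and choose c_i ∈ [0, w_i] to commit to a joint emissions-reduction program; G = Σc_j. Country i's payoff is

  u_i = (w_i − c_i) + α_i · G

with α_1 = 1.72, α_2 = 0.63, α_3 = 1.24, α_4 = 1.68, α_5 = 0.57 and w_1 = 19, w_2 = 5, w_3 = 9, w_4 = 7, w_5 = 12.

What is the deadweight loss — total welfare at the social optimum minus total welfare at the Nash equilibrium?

∂u_i/∂c_i = α_i − 1, so country i contributes w_i if α_i > 1, else 0.
α_i > 1 for i ∈ {1, 3, 4}; NE contributions (19, 0, 9, 7, 0), G = 35.
W^NE = Σw_i − G^NE + (Σα_i)·G^NE = 52 + 4.84·35 = 221.4.
Planner: ∂(Σu_j)/∂c_i = Σα_j − 1 = 4.84 > 0, so everyone contributes w_i; G^SO = 52, W^SO = 52 + 4.84·52 = 303.68.
Deadweight loss = 82.28.

82.28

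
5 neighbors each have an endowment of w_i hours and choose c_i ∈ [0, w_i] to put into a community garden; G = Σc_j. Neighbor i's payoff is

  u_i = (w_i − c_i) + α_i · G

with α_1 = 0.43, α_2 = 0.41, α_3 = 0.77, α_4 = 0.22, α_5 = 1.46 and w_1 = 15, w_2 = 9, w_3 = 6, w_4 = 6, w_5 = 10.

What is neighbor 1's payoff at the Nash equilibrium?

∂u_i/∂c_i = α_i − 1, so neighbor i contributes w_i if α_i > 1, else 0.
α_i > 1 for i ∈ {5}; NE contributions (0, 0, 0, 0, 10), G = 10.
u_1 = (15 − 0) + 0.43·10 = 19.3.

19.3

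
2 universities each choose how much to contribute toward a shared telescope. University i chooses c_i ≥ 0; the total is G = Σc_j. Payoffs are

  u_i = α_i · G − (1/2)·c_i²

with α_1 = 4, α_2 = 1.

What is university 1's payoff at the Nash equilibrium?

12

University i's FOC: ∂u_i/∂c_i = α_i − c_i = 0, so c_i* = α_i.
NE contributions = (4, 1); G = 5.
u_1 = α_1·G − ½·(c_1)² = 4·5 − ½·4² = 12.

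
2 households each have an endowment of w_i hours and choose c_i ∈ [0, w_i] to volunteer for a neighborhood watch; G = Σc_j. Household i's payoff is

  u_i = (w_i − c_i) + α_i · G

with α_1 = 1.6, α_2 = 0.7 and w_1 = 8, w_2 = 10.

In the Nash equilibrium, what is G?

∂u_i/∂c_i = α_i − 1, so household i contributes w_i if α_i > 1, else 0.
α_i > 1 for i ∈ {1}; NE contributions (8, 0), G = 8.

8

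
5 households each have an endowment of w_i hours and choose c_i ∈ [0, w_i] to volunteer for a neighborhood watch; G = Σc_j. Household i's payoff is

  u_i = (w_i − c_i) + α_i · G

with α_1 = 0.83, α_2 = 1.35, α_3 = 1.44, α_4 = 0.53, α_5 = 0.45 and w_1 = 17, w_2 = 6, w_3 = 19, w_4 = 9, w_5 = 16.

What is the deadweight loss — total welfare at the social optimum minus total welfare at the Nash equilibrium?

151.2

∂u_i/∂c_i = α_i − 1, so household i contributes w_i if α_i > 1, else 0.
α_i > 1 for i ∈ {2, 3}; NE contributions (0, 6, 19, 0, 0), G = 25.
W^NE = Σw_i − G^NE + (Σα_i)·G^NE = 67 + 3.6·25 = 157.
Planner: ∂(Σu_j)/∂c_i = Σα_j − 1 = 3.6 > 0, so everyone contributes w_i; G^SO = 67, W^SO = 67 + 3.6·67 = 308.2.
Deadweight loss = 151.2.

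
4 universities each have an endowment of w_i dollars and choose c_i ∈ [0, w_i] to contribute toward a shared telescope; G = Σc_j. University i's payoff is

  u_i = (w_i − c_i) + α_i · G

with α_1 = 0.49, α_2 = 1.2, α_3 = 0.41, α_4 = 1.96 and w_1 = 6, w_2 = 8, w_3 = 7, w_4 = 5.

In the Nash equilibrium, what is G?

∂u_i/∂c_i = α_i − 1, so university i contributes w_i if α_i > 1, else 0.
α_i > 1 for i ∈ {2, 4}; NE contributions (0, 8, 0, 5), G = 13.

13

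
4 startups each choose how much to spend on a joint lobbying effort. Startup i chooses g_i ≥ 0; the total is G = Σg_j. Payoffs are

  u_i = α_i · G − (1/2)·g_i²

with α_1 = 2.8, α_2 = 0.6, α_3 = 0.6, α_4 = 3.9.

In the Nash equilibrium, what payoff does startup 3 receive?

Startup i's FOC: ∂u_i/∂g_i = α_i − g_i = 0, so g_i* = α_i.
NE contributions = (2.8, 0.6, 0.6, 3.9); G = 7.9.
u_3 = α_3·G − ½·(g_3)² = 0.6·7.9 − ½·0.6² = 4.56.

4.56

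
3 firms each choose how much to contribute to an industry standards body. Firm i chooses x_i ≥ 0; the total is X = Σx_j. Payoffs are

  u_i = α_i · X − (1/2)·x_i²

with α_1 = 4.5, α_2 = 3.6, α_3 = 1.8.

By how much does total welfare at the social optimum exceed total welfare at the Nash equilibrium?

Firm i's FOC: ∂u_i/∂x_i = α_i − x_i = 0, so x_i* = α_i.
NE contributions = (4.5, 3.6, 1.8); X = 9.9.
W^NE = (Σα)·X − ½Σα_i² = 9.9² − ½·36.45 = 79.785.
Planner sets x_i = Σα_j = 9.9 for every i, so X^SO = 3·9.9 = 29.7.
W^SO = (Σα)·X^SO − ½·3·(Σα)² = (3/2)·9.9² = 147.015.
Deadweight loss = W^SO − W^NE = 67.23.

67.23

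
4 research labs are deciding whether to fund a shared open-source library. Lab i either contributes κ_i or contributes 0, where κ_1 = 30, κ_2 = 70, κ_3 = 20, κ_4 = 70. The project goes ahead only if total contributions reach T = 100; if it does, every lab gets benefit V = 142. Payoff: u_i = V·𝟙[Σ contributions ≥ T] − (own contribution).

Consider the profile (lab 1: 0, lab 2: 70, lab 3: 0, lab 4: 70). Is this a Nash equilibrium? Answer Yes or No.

Yes

Total = 140 ≥ 100: provided.
Lab 1 (pledges 0, payoff 142): pledging 30 → total 170, payoff 112. No gain.
Lab 2 (pledges 70, payoff 72): dropping to 0 → total 70, payoff 0. No gain.
Lab 3 (pledges 0, payoff 142): pledging 20 → total 160, payoff 122. No gain.
Lab 4 (pledges 70, payoff 72): dropping to 0 → total 70, payoff 0. No gain.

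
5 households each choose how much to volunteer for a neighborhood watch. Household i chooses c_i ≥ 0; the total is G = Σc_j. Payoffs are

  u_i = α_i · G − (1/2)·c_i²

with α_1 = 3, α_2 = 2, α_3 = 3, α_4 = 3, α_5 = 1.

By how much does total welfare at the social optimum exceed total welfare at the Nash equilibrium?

232

Household i's FOC: ∂u_i/∂c_i = α_i − c_i = 0, so c_i* = α_i.
NE contributions = (3, 2, 3, 3, 1); G = 12.
W^NE = (Σα)·G − ½Σα_i² = 12² − ½·32 = 128.
Planner sets c_i = Σα_j = 12 for every i, so G^SO = 5·12 = 60.
W^SO = (Σα)·G^SO − ½·5·(Σα)² = (5/2)·12² = 360.
Deadweight loss = W^SO − W^NE = 232.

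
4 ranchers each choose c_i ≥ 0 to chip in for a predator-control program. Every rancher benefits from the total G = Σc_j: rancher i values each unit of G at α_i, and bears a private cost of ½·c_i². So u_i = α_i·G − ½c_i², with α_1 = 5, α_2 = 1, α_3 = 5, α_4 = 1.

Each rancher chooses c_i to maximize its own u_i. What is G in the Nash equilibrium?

Rancher i's FOC: ∂u_i/∂c_i = α_i − c_i = 0, so c_i* = α_i.
NE contributions = (5, 1, 5, 1); G = 12.

12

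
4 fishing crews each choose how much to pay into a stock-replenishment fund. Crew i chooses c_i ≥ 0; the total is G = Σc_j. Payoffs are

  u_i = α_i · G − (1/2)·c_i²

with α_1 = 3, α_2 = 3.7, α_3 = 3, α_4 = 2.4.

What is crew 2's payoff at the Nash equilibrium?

Crew i's FOC: ∂u_i/∂c_i = α_i − c_i = 0, so c_i* = α_i.
NE contributions = (3, 3.7, 3, 2.4); G = 12.1.
u_2 = α_2·G − ½·(c_2)² = 3.7·12.1 − ½·3.7² = 37.925.

37.925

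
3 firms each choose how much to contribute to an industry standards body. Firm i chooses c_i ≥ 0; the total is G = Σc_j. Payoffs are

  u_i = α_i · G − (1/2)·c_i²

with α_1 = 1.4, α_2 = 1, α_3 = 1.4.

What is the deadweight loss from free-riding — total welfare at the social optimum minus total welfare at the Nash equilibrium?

Firm i's FOC: ∂u_i/∂c_i = α_i − c_i = 0, so c_i* = α_i.
NE contributions = (1.4, 1, 1.4); G = 3.8.
W^NE = (Σα)·G − ½Σα_i² = 3.8² − ½·4.92 = 11.98.
Planner sets c_i = Σα_j = 3.8 for every i, so G^SO = 3·3.8 = 11.4.
W^SO = (Σα)·G^SO − ½·3·(Σα)² = (3/2)·3.8² = 21.66.
Deadweight loss = W^SO − W^NE = 9.68.

9.68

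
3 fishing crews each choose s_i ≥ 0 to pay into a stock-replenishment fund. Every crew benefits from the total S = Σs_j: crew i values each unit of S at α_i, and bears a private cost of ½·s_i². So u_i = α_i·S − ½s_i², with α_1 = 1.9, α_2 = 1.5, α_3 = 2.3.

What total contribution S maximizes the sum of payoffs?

Planner FOC: ∂(Σu_j)/∂s_i = (Σα_j) − s_i = 0, so s_i^SO = Σα_j = 5.7 for every i; S^SO = 17.1.

17.1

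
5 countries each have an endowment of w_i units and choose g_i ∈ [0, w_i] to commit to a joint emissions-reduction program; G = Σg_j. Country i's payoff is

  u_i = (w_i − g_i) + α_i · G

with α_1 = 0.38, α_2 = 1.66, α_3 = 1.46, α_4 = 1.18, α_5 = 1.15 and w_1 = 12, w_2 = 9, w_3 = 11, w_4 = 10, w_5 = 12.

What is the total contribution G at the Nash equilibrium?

42

∂u_i/∂g_i = α_i − 1, so country i contributes w_i if α_i > 1, else 0.
α_i > 1 for i ∈ {2, 3, 4, 5}; NE contributions (0, 9, 11, 10, 12), G = 42.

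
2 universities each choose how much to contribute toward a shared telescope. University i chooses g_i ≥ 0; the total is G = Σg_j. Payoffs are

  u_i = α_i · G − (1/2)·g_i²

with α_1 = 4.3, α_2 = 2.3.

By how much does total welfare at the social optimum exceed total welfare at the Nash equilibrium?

University i's FOC: ∂u_i/∂g_i = α_i − g_i = 0, so g_i* = α_i.
NE contributions = (4.3, 2.3); G = 6.6.
W^NE = (Σα)·G − ½Σα_i² = 6.6² − ½·23.78 = 31.67.
Planner sets g_i = Σα_j = 6.6 for every i, so G^SO = 2·6.6 = 13.2.
W^SO = (Σα)·G^SO − ½·2·(Σα)² = (2/2)·6.6² = 43.56.
Deadweight loss = W^SO − W^NE = 11.89.

11.89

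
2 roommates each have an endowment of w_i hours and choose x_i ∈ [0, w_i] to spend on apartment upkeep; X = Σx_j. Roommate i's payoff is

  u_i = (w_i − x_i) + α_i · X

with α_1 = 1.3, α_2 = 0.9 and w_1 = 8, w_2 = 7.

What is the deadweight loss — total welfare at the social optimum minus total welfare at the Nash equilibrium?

8.4

∂u_i/∂x_i = α_i − 1, so roommate i contributes w_i if α_i > 1, else 0.
α_i > 1 for i ∈ {1}; NE contributions (8, 0), X = 8.
W^NE = Σw_i − X^NE + (Σα_i)·X^NE = 15 + 1.2·8 = 24.6.
Planner: ∂(Σu_j)/∂x_i = Σα_j − 1 = 1.2 > 0, so everyone contributes w_i; X^SO = 15, W^SO = 15 + 1.2·15 = 33.
Deadweight loss = 8.4.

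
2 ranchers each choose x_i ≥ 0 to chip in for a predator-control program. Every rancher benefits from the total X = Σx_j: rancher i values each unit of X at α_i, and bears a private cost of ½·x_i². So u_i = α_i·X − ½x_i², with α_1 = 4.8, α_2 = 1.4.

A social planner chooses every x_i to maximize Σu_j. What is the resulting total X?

Planner FOC: ∂(Σu_j)/∂x_i = (Σα_j) − x_i = 0, so x_i^SO = Σα_j = 6.2 for every i; X^SO = 12.4.

12.4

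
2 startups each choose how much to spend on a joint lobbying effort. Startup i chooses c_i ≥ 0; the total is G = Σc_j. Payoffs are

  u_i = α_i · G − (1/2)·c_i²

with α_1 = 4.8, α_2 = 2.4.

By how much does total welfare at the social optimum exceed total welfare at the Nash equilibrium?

Startup i's FOC: ∂u_i/∂c_i = α_i − c_i = 0, so c_i* = α_i.
NE contributions = (4.8, 2.4); G = 7.2.
W^NE = (Σα)·G − ½Σα_i² = 7.2² − ½·28.8 = 37.44.
Planner sets c_i = Σα_j = 7.2 for every i, so G^SO = 2·7.2 = 14.4.
W^SO = (Σα)·G^SO − ½·2·(Σα)² = (2/2)·7.2² = 51.84.
Deadweight loss = W^SO − W^NE = 14.4.

14.4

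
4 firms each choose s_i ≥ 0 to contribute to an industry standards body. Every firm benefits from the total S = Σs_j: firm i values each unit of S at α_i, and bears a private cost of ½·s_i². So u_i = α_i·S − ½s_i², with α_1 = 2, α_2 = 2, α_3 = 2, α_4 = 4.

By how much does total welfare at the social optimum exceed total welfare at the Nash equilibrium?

Firm i's FOC: ∂u_i/∂s_i = α_i − s_i = 0, so s_i* = α_i.
NE contributions = (2, 2, 2, 4); S = 10.
W^NE = (Σα)·S − ½Σα_i² = 10² − ½·28 = 86.
Planner sets s_i = Σα_j = 10 for every i, so S^SO = 4·10 = 40.
W^SO = (Σα)·S^SO − ½·4·(Σα)² = (4/2)·10² = 200.
Deadweight loss = W^SO − W^NE = 114.

114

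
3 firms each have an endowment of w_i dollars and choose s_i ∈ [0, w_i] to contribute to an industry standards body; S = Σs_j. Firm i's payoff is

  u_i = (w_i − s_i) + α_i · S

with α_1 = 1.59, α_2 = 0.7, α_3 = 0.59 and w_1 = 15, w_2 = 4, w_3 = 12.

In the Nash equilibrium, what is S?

15

∂u_i/∂s_i = α_i − 1, so firm i contributes w_i if α_i > 1, else 0.
α_i > 1 for i ∈ {1}; NE contributions (15, 0, 0), S = 15.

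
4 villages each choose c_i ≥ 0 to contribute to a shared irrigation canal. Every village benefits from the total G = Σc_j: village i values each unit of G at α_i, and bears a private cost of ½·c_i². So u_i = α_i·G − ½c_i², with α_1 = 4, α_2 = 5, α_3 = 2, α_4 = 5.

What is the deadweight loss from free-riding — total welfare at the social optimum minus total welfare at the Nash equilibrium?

Village i's FOC: ∂u_i/∂c_i = α_i − c_i = 0, so c_i* = α_i.
NE contributions = (4, 5, 2, 5); G = 16.
W^NE = (Σα)·G − ½Σα_i² = 16² − ½·70 = 221.
Planner sets c_i = Σα_j = 16 for every i, so G^SO = 4·16 = 64.
W^SO = (Σα)·G^SO − ½·4·(Σα)² = (4/2)·16² = 512.
Deadweight loss = W^SO − W^NE = 291.

291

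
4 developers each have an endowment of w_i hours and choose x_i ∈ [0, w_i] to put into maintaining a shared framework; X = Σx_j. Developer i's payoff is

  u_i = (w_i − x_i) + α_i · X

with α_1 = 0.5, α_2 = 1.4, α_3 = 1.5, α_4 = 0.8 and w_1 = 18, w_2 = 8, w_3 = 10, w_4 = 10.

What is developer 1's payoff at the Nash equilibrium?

27

∂u_i/∂x_i = α_i − 1, so developer i contributes w_i if α_i > 1, else 0.
α_i > 1 for i ∈ {2, 3}; NE contributions (0, 8, 10, 0), X = 18.
u_1 = (18 − 0) + 0.5·18 = 27.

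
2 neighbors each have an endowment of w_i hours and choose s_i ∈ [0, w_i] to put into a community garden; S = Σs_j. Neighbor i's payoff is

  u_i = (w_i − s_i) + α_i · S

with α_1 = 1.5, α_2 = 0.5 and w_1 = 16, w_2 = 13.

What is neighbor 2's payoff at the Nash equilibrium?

∂u_i/∂s_i = α_i − 1, so neighbor i contributes w_i if α_i > 1, else 0.
α_i > 1 for i ∈ {1}; NE contributions (16, 0), S = 16.
u_2 = (13 − 0) + 0.5·16 = 21.

21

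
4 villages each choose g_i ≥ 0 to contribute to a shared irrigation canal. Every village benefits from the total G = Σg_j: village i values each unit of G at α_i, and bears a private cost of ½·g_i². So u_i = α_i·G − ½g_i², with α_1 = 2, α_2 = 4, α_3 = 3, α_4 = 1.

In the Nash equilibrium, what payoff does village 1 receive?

18

Village i's FOC: ∂u_i/∂g_i = α_i − g_i = 0, so g_i* = α_i.
NE contributions = (2, 4, 3, 1); G = 10.
u_1 = α_1·G − ½·(g_1)² = 2·10 − ½·2² = 18.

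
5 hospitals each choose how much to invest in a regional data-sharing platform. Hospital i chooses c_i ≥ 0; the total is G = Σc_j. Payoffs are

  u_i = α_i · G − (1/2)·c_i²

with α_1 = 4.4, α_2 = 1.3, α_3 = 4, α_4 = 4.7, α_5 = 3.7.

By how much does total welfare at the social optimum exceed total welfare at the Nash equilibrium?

527.83

Hospital i's FOC: ∂u_i/∂c_i = α_i − c_i = 0, so c_i* = α_i.
NE contributions = (4.4, 1.3, 4, 4.7, 3.7); G = 18.1.
W^NE = (Σα)·G − ½Σα_i² = 18.1² − ½·72.83 = 291.195.
Planner sets c_i = Σα_j = 18.1 for every i, so G^SO = 5·18.1 = 90.5.
W^SO = (Σα)·G^SO − ½·5·(Σα)² = (5/2)·18.1² = 819.025.
Deadweight loss = W^SO − W^NE = 527.83.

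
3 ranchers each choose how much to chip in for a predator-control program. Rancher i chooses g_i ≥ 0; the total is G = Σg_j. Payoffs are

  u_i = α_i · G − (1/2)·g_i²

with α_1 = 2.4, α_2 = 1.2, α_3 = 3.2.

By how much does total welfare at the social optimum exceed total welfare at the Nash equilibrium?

31.84

Rancher i's FOC: ∂u_i/∂g_i = α_i − g_i = 0, so g_i* = α_i.
NE contributions = (2.4, 1.2, 3.2); G = 6.8.
W^NE = (Σα)·G − ½Σα_i² = 6.8² − ½·17.44 = 37.52.
Planner sets g_i = Σα_j = 6.8 for every i, so G^SO = 3·6.8 = 20.4.
W^SO = (Σα)·G^SO − ½·3·(Σα)² = (3/2)·6.8² = 69.36.
Deadweight loss = W^SO − W^NE = 31.84.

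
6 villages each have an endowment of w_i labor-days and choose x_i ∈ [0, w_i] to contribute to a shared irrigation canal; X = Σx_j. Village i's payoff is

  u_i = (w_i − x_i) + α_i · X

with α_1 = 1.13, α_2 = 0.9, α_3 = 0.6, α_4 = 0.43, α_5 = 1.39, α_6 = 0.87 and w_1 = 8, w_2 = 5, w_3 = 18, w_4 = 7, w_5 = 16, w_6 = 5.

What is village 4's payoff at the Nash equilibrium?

17.32

∂u_i/∂x_i = α_i − 1, so village i contributes w_i if α_i > 1, else 0.
α_i > 1 for i ∈ {1, 5}; NE contributions (8, 0, 0, 0, 16, 0), X = 24.
u_4 = (7 − 0) + 0.43·24 = 17.32.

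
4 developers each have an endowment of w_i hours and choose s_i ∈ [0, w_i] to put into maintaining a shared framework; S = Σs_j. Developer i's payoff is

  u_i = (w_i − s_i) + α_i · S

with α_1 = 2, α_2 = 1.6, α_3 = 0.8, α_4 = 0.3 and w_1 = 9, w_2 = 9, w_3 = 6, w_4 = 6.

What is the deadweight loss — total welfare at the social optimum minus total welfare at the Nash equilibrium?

∂u_i/∂s_i = α_i − 1, so developer i contributes w_i if α_i > 1, else 0.
α_i > 1 for i ∈ {1, 2}; NE contributions (9, 9, 0, 0), S = 18.
W^NE = Σw_i − S^NE + (Σα_i)·S^NE = 30 + 3.7·18 = 96.6.
Planner: ∂(Σu_j)/∂s_i = Σα_j − 1 = 3.7 > 0, so everyone contributes w_i; S^SO = 30, W^SO = 30 + 3.7·30 = 141.
Deadweight loss = 44.4.

44.4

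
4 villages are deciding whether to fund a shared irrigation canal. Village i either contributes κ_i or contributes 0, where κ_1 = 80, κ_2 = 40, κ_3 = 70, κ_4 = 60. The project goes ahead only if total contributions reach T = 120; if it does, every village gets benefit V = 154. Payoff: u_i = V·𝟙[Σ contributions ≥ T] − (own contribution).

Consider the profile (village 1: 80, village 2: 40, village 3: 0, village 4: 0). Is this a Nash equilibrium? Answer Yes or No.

Total = 120 ≥ 120: provided.
Village 1 (pledges 80, payoff 74): dropping to 0 → total 40, payoff 0. No gain.
Village 2 (pledges 40, payoff 114): dropping to 0 → total 80, payoff 0. No gain.
Village 3 (pledges 0, payoff 154): pledging 70 → total 190, payoff 84. No gain.
Village 4 (pledges 0, payoff 154): pledging 60 → total 180, payoff 94. No gain.

Yes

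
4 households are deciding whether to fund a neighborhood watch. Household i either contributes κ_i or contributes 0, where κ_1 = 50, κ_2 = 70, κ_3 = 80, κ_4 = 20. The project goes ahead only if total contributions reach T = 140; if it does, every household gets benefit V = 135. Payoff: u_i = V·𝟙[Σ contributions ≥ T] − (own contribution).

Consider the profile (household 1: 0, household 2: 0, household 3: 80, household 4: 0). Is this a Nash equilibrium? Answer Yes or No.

No

Total = 80 < 140: not provided.
Household 1 (pledges 0, payoff 0): pledging 50 → total 130, payoff -50. No gain.
Household 2 (pledges 0, payoff 0): pledging 70 → total 150, payoff 65. Profitable deviation.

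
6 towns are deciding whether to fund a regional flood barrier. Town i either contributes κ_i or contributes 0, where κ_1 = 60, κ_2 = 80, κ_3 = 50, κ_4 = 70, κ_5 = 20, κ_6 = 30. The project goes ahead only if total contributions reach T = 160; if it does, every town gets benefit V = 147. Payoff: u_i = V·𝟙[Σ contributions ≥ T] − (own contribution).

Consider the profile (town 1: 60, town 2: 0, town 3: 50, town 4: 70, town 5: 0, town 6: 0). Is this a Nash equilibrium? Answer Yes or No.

Yes

Total = 180 ≥ 160: provided.
Town 1 (pledges 60, payoff 87): dropping to 0 → total 120, payoff 0. No gain.
Town 2 (pledges 0, payoff 147): pledging 80 → total 260, payoff 67. No gain.
Town 3 (pledges 50, payoff 97): dropping to 0 → total 130, payoff 0. No gain.
Town 4 (pledges 70, payoff 77): dropping to 0 → total 110, payoff 0. No gain.
Town 5 (pledges 0, payoff 147): pledging 20 → total 200, payoff 127. No gain.
Town 6 (pledges 0, payoff 147): pledging 30 → total 210, payoff 117. No gain.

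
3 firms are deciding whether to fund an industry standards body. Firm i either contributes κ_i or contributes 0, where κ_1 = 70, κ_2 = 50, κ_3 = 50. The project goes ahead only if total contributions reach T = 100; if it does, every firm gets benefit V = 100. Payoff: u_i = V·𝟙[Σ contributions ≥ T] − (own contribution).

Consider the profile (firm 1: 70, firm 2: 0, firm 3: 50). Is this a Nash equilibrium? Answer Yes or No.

Yes

Total = 120 ≥ 100: provided.
Firm 1 (pledges 70, payoff 30): dropping to 0 → total 50, payoff 0. No gain.
Firm 2 (pledges 0, payoff 100): pledging 50 → total 170, payoff 50. No gain.
Firm 3 (pledges 50, payoff 50): dropping to 0 → total 70, payoff 0. No gain.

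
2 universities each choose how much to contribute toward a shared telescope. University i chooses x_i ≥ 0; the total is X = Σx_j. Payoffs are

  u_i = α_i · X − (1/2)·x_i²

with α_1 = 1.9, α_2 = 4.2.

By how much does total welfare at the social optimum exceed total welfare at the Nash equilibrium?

10.625

University i's FOC: ∂u_i/∂x_i = α_i − x_i = 0, so x_i* = α_i.
NE contributions = (1.9, 4.2); X = 6.1.
W^NE = (Σα)·X − ½Σα_i² = 6.1² − ½·21.25 = 26.585.
Planner sets x_i = Σα_j = 6.1 for every i, so X^SO = 2·6.1 = 12.2.
W^SO = (Σα)·X^SO − ½·2·(Σα)² = (2/2)·6.1² = 37.21.
Deadweight loss = W^SO − W^NE = 10.625.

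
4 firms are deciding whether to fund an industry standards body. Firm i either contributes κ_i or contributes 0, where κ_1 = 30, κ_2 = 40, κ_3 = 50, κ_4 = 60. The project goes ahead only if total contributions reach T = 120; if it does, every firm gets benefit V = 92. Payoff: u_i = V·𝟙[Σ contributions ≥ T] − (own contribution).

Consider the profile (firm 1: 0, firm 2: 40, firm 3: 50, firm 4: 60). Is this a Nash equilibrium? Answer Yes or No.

Total = 150 ≥ 120: provided.
Firm 1 (pledges 0, payoff 92): pledging 30 → total 180, payoff 62. No gain.
Firm 2 (pledges 40, payoff 52): dropping to 0 → total 110, payoff 0. No gain.
Firm 3 (pledges 50, payoff 42): dropping to 0 → total 100, payoff 0. No gain.
Firm 4 (pledges 60, payoff 32): dropping to 0 → total 90, payoff 0. No gain.

Yes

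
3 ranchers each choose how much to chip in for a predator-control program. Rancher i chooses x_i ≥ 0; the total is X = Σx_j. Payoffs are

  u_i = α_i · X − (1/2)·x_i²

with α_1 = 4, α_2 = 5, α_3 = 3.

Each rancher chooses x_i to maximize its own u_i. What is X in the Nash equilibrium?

Rancher i's FOC: ∂u_i/∂x_i = α_i − x_i = 0, so x_i* = α_i.
NE contributions = (4, 5, 3); X = 12.

12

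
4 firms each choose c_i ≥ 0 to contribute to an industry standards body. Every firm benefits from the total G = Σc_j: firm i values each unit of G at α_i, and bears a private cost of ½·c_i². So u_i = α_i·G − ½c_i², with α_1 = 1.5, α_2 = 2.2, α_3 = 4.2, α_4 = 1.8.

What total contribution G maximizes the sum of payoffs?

38.8

Planner FOC: ∂(Σu_j)/∂c_i = (Σα_j) − c_i = 0, so c_i^SO = Σα_j = 9.7 for every i; G^SO = 38.8.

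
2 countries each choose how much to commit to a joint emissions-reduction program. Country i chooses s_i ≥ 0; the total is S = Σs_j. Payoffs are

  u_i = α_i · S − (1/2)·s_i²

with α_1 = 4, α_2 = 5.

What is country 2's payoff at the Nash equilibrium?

32.5

Country i's FOC: ∂u_i/∂s_i = α_i − s_i = 0, so s_i* = α_i.
NE contributions = (4, 5); S = 9.
u_2 = α_2·S − ½·(s_2)² = 5·9 − ½·5² = 32.5.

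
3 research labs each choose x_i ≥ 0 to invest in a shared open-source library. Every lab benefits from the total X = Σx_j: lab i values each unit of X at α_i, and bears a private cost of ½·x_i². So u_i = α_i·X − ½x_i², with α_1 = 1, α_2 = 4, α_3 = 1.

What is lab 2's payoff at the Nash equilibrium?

16

Lab i's FOC: ∂u_i/∂x_i = α_i − x_i = 0, so x_i* = α_i.
NE contributions = (1, 4, 1); X = 6.
u_2 = α_2·X − ½·(x_2)² = 4·6 − ½·4² = 16.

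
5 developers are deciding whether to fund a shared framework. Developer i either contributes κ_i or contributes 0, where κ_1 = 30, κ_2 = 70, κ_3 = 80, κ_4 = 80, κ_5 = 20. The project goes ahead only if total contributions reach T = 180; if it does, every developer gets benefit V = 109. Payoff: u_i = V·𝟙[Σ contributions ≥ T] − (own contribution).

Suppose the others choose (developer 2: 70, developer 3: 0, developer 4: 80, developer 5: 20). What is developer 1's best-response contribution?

30

Others' total = 170. Contributing 30 brings total to 200 ≥ 180: gain V − κ_1 = 79.
Best response: 30.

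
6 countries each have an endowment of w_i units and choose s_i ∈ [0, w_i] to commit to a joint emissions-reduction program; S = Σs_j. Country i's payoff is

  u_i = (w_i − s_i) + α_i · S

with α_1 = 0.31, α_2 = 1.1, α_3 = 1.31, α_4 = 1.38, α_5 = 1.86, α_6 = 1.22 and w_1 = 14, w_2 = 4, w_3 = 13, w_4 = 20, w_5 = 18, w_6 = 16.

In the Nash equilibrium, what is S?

71

∂u_i/∂s_i = α_i − 1, so country i contributes w_i if α_i > 1, else 0.
α_i > 1 for i ∈ {2, 3, 4, 5, 6}; NE contributions (0, 4, 13, 20, 18, 16), S = 71.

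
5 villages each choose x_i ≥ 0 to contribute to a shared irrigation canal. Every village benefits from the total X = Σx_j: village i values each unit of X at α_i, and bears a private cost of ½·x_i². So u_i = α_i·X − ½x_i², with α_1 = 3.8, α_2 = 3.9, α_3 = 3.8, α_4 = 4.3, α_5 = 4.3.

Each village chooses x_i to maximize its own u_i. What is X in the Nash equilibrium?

Village i's FOC: ∂u_i/∂x_i = α_i − x_i = 0, so x_i* = α_i.
NE contributions = (3.8, 3.9, 3.8, 4.3, 4.3); X = 20.1.

20.1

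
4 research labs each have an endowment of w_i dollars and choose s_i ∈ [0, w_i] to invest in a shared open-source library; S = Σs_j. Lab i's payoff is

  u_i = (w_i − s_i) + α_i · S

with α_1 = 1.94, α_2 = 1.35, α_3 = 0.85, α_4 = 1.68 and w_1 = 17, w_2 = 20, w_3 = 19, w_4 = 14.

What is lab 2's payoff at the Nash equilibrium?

68.85

∂u_i/∂s_i = α_i − 1, so lab i contributes w_i if α_i > 1, else 0.
α_i > 1 for i ∈ {1, 2, 4}; NE contributions (17, 20, 0, 14), S = 51.
u_2 = (20 − 20) + 1.35·51 = 68.85.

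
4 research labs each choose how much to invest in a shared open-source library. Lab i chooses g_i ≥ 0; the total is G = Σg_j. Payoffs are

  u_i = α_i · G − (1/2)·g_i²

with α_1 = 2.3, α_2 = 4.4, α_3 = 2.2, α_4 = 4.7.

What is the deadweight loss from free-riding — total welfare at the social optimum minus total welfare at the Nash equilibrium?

Lab i's FOC: ∂u_i/∂g_i = α_i − g_i = 0, so g_i* = α_i.
NE contributions = (2.3, 4.4, 2.2, 4.7); G = 13.6.
W^NE = (Σα)·G − ½Σα_i² = 13.6² − ½·51.58 = 159.17.
Planner sets g_i = Σα_j = 13.6 for every i, so G^SO = 4·13.6 = 54.4.
W^SO = (Σα)·G^SO − ½·4·(Σα)² = (4/2)·13.6² = 369.92.
Deadweight loss = W^SO − W^NE = 210.75.

210.75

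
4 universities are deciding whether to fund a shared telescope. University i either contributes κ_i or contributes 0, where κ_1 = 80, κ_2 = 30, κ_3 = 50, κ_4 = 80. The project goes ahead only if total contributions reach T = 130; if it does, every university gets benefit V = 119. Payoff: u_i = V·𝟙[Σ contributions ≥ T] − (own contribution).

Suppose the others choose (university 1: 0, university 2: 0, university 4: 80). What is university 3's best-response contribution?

50

Others' total = 80. Contributing 50 brings total to 130 ≥ 130: gain V − κ_3 = 69.
Best response: 50.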